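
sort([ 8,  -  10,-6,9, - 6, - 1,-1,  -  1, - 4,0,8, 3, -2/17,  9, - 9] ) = [ - 10 , - 9,-6, - 6, - 4, - 1,-1, - 1,-2/17, 0, 3,8,8, 9,9 ]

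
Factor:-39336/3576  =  -11= - 11^1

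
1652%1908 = 1652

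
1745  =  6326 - 4581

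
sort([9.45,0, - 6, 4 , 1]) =[ - 6, 0, 1,4, 9.45]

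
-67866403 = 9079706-76946109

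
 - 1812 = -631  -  1181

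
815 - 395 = 420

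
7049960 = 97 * 72680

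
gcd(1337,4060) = 7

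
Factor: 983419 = 29^1*33911^1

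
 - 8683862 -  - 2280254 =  - 6403608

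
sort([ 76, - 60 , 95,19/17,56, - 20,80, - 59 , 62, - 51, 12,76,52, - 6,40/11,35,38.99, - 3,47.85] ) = [ - 60, - 59, - 51, - 20,-6, - 3,19/17,40/11,12,  35,38.99,  47.85,52,56, 62, 76,  76, 80 , 95 ]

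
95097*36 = 3423492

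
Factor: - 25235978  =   - 2^1 * 12617989^1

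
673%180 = 133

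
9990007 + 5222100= 15212107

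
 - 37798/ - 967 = 39 + 85/967 =39.09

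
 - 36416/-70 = 18208/35 = 520.23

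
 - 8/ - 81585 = 8/81585 = 0.00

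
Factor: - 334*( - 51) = 17034 = 2^1*3^1*17^1*167^1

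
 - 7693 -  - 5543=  - 2150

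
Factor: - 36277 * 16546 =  - 2^1*8273^1*36277^1 =-600239242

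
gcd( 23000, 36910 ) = 10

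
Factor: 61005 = 3^1*5^1 * 7^2*83^1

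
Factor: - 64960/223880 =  - 56/193 = -2^3 * 7^1*193^( - 1)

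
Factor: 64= 2^6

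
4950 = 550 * 9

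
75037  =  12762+62275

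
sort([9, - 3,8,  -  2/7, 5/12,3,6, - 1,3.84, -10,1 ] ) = [ - 10, - 3 , - 1 , - 2/7, 5/12,  1,3, 3.84,6, 8,9] 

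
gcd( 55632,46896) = 48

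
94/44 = 2 + 3/22 = 2.14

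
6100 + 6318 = 12418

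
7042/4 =3521/2 = 1760.50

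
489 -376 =113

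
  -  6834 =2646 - 9480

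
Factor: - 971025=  - 3^1*5^2* 11^2*107^1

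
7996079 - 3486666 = 4509413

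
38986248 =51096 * 763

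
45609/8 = 45609/8  =  5701.12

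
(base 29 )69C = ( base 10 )5319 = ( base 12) 30b3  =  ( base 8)12307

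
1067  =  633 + 434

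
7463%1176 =407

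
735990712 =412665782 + 323324930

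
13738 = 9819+3919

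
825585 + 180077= 1005662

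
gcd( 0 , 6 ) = 6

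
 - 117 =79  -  196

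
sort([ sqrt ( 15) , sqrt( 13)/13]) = [ sqrt(13)/13,  sqrt(15 ) ]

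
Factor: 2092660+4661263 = 11^1*613993^1 = 6753923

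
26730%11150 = 4430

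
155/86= 155/86 = 1.80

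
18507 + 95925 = 114432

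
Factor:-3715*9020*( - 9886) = 331272939800 = 2^3*5^2*11^1  *41^1*743^1*4943^1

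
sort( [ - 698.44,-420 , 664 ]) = [ - 698.44,-420, 664 ] 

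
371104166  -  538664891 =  - 167560725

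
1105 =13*85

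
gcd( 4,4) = 4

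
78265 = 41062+37203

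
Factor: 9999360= 2^10 * 3^2*5^1*7^1*31^1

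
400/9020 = 20/451 = 0.04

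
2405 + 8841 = 11246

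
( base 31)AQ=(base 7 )660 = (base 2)101010000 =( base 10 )336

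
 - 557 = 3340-3897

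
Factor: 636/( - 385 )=-2^2*3^1* 5^(-1 )*7^(-1)*11^(- 1)*53^1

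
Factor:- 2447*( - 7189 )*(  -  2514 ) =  - 2^1*3^1*7^1*13^1*79^1*419^1 *2447^1 = - 44224988262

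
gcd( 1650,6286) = 2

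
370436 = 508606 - 138170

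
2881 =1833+1048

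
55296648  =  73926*748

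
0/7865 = 0 =0.00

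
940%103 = 13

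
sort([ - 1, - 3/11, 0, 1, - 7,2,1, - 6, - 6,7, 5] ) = [-7,  -  6, - 6, - 1, - 3/11,  0,  1 , 1,2,5, 7] 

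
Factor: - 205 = -5^1*41^1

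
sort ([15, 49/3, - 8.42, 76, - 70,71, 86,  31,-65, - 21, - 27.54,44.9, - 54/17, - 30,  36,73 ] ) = [ - 70  , - 65, - 30, - 27.54,-21, - 8.42 , - 54/17,15, 49/3, 31,36, 44.9, 71, 73,76, 86]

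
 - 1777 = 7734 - 9511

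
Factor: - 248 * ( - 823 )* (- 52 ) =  - 10613408 = - 2^5* 13^1*31^1 * 823^1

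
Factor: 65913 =3^1*127^1 * 173^1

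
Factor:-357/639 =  - 119/213= - 3^( - 1 )*7^1*17^1* 71^( - 1) 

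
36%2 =0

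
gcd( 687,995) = 1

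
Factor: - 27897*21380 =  - 2^2*3^1*5^1*17^1*547^1*1069^1 = - 596437860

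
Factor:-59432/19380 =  - 46/15 = - 2^1*3^(-1 ) * 5^(-1 )*23^1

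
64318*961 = 61809598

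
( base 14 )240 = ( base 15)1ED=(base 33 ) dj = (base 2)111000000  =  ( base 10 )448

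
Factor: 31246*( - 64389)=-2^1*3^1 *13^2*17^1*127^1*919^1 = - 2011898694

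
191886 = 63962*3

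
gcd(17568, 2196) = 2196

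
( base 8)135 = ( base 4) 1131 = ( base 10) 93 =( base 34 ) 2P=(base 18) 53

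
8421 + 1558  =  9979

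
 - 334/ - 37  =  334/37 = 9.03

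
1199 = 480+719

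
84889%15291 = 8434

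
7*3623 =25361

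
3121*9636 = 30073956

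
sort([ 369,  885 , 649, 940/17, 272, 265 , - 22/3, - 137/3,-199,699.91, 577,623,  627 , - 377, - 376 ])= [ - 377, - 376 , -199, - 137/3, - 22/3, 940/17 , 265,  272,369, 577 , 623,  627, 649, 699.91,  885 ] 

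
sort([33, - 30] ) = [ - 30, 33]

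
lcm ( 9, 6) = 18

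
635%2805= 635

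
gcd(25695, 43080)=15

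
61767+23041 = 84808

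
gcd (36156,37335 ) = 393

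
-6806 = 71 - 6877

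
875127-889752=- 14625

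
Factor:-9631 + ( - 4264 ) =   -  5^1*7^1*397^1 = - 13895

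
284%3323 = 284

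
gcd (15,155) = 5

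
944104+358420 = 1302524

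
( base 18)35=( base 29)21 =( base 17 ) 38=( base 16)3b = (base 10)59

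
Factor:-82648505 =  - 5^1*16529701^1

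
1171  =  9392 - 8221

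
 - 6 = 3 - 9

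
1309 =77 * 17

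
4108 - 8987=-4879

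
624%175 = 99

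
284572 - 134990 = 149582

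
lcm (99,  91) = 9009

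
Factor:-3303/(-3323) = 3^2*367^1*3323^ (  -  1) 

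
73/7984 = 73/7984=0.01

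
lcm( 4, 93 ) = 372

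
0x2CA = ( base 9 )873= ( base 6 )3150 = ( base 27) QC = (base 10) 714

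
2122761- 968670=1154091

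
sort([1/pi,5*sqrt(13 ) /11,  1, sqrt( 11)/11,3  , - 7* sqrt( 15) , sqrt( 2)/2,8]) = [ - 7*sqrt( 15 ), sqrt(11 )/11, 1/pi,sqrt(2)/2,1,5*sqrt( 13 )/11,3, 8 ]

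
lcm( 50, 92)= 2300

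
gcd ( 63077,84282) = 1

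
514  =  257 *2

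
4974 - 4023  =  951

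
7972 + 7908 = 15880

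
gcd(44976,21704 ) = 8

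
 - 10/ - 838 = 5/419 = 0.01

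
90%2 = 0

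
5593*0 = 0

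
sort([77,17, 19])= [17,19,77 ]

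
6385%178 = 155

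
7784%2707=2370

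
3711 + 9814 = 13525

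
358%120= 118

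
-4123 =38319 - 42442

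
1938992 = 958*2024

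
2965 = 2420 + 545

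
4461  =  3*1487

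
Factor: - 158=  - 2^1*79^1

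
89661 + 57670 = 147331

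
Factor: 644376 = 2^3  *3^1*26849^1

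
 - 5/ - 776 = 5/776  =  0.01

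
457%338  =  119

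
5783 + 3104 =8887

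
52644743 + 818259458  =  870904201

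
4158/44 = 189/2 = 94.50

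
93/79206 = 31/26402 = 0.00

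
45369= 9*5041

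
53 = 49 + 4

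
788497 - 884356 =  - 95859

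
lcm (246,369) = 738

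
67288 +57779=125067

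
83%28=27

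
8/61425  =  8/61425 =0.00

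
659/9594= 659/9594 = 0.07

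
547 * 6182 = 3381554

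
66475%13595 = 12095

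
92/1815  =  92/1815 = 0.05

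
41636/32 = 10409/8 = 1301.12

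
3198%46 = 24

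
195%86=23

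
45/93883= 45/93883 = 0.00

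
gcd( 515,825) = 5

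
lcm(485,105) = 10185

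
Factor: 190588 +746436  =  2^6 * 11^4 = 937024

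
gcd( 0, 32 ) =32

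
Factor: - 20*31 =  - 2^2*5^1*31^1  =  - 620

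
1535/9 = 1535/9= 170.56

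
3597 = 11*327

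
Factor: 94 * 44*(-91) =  - 2^3*7^1*11^1*13^1*47^1  =  - 376376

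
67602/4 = 16900 + 1/2 = 16900.50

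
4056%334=48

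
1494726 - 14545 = 1480181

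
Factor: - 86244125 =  - 5^3*11^1*62723^1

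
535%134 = 133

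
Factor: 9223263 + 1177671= 2^1 * 3^1* 31^1*199^1*281^1 = 10400934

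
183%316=183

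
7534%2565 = 2404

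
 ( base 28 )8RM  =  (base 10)7050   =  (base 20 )hca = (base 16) 1B8A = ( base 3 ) 100200010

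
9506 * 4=38024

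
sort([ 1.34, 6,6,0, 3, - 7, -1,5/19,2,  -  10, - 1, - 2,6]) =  [- 10, - 7, - 2, - 1, - 1,0, 5/19,1.34,2,3,6 , 6, 6 ]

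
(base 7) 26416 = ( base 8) 15635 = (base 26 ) abn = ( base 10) 7069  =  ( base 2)1101110011101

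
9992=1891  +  8101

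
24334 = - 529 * (-46)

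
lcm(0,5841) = 0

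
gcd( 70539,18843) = 3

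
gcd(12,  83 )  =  1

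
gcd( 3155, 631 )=631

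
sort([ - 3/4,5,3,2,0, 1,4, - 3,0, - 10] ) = [ - 10, - 3,  -  3/4 , 0, 0, 1,2,  3, 4,5] 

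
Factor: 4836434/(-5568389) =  - 2^1*31^1*37^ (-1)*  78007^1*150497^ ( - 1 )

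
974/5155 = 974/5155 = 0.19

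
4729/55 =4729/55 = 85.98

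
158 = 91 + 67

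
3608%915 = 863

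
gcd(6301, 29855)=1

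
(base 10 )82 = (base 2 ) 1010010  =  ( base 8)122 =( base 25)37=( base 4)1102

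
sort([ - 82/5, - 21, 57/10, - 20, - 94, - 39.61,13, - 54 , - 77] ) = [ - 94, - 77, - 54, - 39.61, - 21, - 20,-82/5,57/10, 13]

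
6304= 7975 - 1671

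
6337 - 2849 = 3488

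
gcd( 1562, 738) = 2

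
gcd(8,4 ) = 4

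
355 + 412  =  767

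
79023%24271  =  6210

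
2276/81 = 2276/81= 28.10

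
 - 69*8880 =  -612720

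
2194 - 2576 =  - 382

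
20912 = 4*5228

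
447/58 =447/58= 7.71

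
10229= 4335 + 5894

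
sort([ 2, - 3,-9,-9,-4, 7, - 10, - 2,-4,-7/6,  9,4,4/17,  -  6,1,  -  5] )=[ -10,  -  9,-9,-6, - 5,  -  4, - 4,-3,-2 , - 7/6,4/17,1, 2,4,7,  9 ]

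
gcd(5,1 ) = 1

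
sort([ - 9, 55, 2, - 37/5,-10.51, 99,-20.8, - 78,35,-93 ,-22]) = [ -93, -78, - 22,- 20.8 , - 10.51,-9,- 37/5 , 2,  35, 55,99 ]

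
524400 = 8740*60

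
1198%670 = 528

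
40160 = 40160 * 1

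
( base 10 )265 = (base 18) ed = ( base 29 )94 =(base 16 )109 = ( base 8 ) 411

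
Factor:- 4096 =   -  2^12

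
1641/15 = 547/5 = 109.40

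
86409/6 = 28803/2 = 14401.50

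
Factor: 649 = 11^1*59^1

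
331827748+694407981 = 1026235729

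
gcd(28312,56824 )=8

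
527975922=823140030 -295164108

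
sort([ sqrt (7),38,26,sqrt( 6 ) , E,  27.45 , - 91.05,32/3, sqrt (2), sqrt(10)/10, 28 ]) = [-91.05,  sqrt( 10)/10,  sqrt( 2), sqrt (6 ),sqrt(7), E , 32/3, 26,27.45, 28, 38]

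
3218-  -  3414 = 6632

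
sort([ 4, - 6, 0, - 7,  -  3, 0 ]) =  [ -7,-6, - 3, 0,0, 4]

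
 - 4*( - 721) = 2884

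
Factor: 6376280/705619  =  2^3*5^1*17^( - 1)*41507^( - 1)*159407^1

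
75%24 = 3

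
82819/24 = 3450+19/24 = 3450.79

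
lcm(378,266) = 7182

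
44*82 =3608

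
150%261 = 150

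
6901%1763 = 1612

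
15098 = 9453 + 5645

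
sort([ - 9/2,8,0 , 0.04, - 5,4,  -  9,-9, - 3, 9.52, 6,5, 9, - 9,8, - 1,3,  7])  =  [ - 9, - 9, - 9, - 5, - 9/2, - 3,- 1,0,  0.04,3, 4,  5, 6,7,8, 8,9, 9.52 ] 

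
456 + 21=477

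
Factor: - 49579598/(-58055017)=2^1*17^(- 1)*67^1 * 1297^(- 1) * 2633^ ( - 1)*369997^1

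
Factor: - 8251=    - 37^1*223^1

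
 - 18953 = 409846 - 428799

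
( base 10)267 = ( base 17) FC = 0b100001011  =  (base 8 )413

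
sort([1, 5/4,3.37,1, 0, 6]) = [ 0 , 1, 1,  5/4,3.37, 6 ] 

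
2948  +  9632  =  12580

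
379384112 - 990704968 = -611320856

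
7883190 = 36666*215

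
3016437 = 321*9397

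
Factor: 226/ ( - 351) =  - 2^1 * 3^( - 3 )*13^( - 1 )*113^1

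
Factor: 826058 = 2^1*53^1*7793^1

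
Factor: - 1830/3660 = -2^( - 1) = - 1/2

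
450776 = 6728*67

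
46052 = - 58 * ( - 794 ) 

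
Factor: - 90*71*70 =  - 447300 = - 2^2*3^2*5^2*7^1*71^1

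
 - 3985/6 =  - 3985/6 =-  664.17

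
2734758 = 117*23374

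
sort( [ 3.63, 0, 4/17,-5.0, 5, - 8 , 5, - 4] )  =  [ - 8 , - 5.0,  -  4 , 0 , 4/17, 3.63, 5, 5]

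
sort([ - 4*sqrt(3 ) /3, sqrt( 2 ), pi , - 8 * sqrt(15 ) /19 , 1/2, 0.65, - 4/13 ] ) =[ - 4*sqrt(3 )/3, - 8*sqrt(15 )/19 , - 4/13,1/2,0.65,sqrt(2),  pi] 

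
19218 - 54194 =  - 34976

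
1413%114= 45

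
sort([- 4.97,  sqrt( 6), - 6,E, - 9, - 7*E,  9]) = [ - 7*E, - 9, - 6, - 4.97, sqrt( 6), E, 9]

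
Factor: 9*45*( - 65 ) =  - 3^4*5^2*13^1=- 26325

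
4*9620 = 38480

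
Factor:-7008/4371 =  - 2336/1457 = - 2^5 * 31^( - 1)*47^( - 1)*73^1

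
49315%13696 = 8227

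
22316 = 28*797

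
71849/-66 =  - 71849/66=-  1088.62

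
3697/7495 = 3697/7495 = 0.49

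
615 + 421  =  1036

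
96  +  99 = 195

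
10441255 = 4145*2519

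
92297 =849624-757327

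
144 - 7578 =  - 7434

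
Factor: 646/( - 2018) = - 17^1*19^1*1009^(-1) = - 323/1009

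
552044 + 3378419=3930463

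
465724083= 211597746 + 254126337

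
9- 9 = 0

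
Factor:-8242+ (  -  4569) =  - 12811 = - 23^1*557^1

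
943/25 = 943/25 = 37.72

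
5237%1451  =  884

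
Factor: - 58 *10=-580=- 2^2 * 5^1*29^1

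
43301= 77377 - 34076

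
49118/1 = 49118 = 49118.00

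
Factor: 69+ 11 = 80 = 2^4 * 5^1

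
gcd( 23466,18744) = 6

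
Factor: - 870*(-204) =177480 = 2^3*3^2*5^1*17^1*29^1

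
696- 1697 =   -  1001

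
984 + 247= 1231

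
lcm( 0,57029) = 0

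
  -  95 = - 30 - 65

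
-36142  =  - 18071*2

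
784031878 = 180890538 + 603141340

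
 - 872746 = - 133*6562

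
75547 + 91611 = 167158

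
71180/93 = 71180/93= 765.38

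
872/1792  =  109/224= 0.49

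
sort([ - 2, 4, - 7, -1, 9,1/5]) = [-7, - 2 , - 1, 1/5,4, 9]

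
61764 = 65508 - 3744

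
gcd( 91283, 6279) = 1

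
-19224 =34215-53439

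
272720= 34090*8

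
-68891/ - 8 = 68891/8 = 8611.38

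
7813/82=7813/82=95.28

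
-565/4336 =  - 565/4336 = - 0.13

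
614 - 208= 406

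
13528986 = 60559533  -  47030547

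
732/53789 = 732/53789 = 0.01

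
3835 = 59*65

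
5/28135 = 1/5627= 0.00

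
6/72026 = 3/36013 = 0.00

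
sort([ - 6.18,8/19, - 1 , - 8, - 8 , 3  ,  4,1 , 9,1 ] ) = [ - 8,-8,-6.18, - 1 , 8/19, 1, 1 , 3, 4, 9]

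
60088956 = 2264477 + 57824479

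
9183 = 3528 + 5655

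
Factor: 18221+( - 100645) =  - 82424 = - 2^3* 10303^1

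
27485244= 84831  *324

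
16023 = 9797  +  6226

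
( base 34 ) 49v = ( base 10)4961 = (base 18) f5b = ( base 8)11541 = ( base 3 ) 20210202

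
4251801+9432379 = 13684180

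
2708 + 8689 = 11397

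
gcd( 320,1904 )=16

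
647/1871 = 647/1871 = 0.35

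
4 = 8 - 4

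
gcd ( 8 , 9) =1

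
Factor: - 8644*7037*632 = -38443187296 = - 2^5 *31^1*79^1*227^1*2161^1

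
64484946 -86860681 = -22375735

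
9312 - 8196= 1116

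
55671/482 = 231/2 = 115.50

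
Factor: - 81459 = -3^3*7^1* 431^1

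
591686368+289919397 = 881605765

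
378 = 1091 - 713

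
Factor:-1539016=-2^3*192377^1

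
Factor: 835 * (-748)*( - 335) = 2^2*5^2*11^1*17^1*67^1*167^1 =209234300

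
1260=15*84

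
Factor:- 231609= -3^1*7^1*41^1*269^1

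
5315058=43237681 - 37922623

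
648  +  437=1085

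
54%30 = 24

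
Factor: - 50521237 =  - 13^1*61^1*63709^1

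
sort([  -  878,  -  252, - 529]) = [ - 878,-529, - 252 ]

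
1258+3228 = 4486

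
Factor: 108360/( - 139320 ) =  - 3^ ( - 2)*7^1 = - 7/9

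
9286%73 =15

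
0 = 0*47652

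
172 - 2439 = -2267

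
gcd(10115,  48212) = 17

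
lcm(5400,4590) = 91800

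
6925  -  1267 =5658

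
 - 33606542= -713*47134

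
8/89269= 8/89269  =  0.00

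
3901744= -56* (- 69674)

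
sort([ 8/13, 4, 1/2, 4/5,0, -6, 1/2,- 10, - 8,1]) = [-10, - 8, - 6,0,1/2,1/2, 8/13,  4/5,1, 4] 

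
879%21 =18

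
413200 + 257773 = 670973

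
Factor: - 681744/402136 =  - 2^1*3^1 *43^( - 1)*167^( - 1 )*2029^1 = - 12174/7181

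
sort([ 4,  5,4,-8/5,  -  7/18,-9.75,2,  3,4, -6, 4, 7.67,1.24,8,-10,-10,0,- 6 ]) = [ - 10, - 10, -9.75,  -  6,  -  6,  -  8/5, - 7/18,0,1.24, 2,3,4,4,4 , 4,5,7.67,8]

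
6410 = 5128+1282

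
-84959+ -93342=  - 178301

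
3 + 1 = 4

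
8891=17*523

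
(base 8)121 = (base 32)2h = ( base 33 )2F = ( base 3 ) 10000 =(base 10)81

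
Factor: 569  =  569^1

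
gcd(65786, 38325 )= 7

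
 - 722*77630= - 56048860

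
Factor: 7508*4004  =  30062032  =  2^4*7^1*11^1 * 13^1*1877^1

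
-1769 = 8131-9900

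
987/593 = 1 + 394/593 =1.66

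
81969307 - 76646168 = 5323139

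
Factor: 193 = 193^1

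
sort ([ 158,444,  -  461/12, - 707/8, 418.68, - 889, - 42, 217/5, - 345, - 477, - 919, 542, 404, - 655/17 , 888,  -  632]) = [ - 919 , - 889, - 632, - 477, - 345,-707/8, - 42,-655/17, - 461/12,217/5, 158,404, 418.68, 444,542, 888 ] 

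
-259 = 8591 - 8850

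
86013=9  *9557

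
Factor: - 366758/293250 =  - 3^( - 1) * 5^( - 3)*7^1*67^1 = - 469/375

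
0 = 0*184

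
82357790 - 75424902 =6932888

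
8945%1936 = 1201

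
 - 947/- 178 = 947/178 = 5.32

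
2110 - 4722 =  - 2612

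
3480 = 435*8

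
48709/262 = 185 + 239/262 = 185.91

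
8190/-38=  - 216 + 9/19 = - 215.53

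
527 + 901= 1428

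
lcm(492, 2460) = 2460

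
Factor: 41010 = 2^1 * 3^1*5^1* 1367^1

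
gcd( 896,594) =2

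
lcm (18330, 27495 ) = 54990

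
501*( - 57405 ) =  - 28759905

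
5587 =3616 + 1971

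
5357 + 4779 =10136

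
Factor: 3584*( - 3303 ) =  - 11837952 = - 2^9*3^2 * 7^1*367^1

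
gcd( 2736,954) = 18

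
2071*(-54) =-111834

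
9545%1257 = 746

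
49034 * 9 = 441306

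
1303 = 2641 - 1338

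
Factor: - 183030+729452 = 2^1*47^1*5813^1 = 546422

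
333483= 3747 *89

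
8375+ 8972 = 17347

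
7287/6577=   1 + 710/6577  =  1.11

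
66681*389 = 25938909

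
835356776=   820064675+15292101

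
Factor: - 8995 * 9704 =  - 87287480 = - 2^3*5^1*7^1*257^1*1213^1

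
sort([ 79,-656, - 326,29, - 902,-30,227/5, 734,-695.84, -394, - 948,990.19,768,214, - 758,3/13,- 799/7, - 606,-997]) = [ - 997, - 948, - 902 ,-758  ,  -  695.84,-656,-606,-394,-326, - 799/7,-30,3/13, 29,227/5,79,214,734, 768, 990.19] 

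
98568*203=20009304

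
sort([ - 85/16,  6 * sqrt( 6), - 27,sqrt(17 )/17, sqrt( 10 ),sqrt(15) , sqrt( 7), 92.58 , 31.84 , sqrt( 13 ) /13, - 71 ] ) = [ - 71, - 27, - 85/16,sqrt( 17) /17,  sqrt(13) /13,sqrt( 7 ),sqrt( 10),sqrt( 15),6*sqrt(6 ), 31.84,92.58] 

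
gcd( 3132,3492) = 36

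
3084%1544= 1540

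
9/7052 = 9/7052= 0.00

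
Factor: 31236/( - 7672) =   -  2^(  -  1 )*3^1*7^( -1 )*19^1 = -57/14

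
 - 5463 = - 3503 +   -  1960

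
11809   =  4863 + 6946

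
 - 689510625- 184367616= - 873878241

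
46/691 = 46/691=0.07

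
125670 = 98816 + 26854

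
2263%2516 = 2263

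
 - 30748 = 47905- 78653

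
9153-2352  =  6801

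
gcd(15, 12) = 3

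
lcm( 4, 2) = 4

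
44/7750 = 22/3875 = 0.01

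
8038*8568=68869584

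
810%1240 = 810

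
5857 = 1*5857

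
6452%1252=192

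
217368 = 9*24152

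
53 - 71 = -18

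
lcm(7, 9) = 63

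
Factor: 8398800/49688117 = 2^4*3^2*5^2*2333^1*49688117^ ( - 1)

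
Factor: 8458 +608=9066 =2^1 * 3^1*1511^1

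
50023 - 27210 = 22813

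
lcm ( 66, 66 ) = 66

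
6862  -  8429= - 1567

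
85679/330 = 259 + 19/30 = 259.63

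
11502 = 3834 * 3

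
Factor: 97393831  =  97393831^1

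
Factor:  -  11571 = -3^1*7^1*19^1*29^1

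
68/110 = 34/55  =  0.62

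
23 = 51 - 28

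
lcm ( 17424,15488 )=139392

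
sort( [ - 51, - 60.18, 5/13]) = [ - 60.18,-51,5/13]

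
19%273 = 19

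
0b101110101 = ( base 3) 111211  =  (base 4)11311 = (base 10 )373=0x175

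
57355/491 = 116 + 399/491 = 116.81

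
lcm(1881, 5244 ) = 173052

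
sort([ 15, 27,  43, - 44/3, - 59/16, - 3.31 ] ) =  [- 44/3,-59/16, - 3.31,  15,27, 43]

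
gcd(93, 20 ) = 1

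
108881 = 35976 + 72905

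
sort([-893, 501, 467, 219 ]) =[ -893,219,  467,501] 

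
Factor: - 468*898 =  - 420264=- 2^3*3^2*13^1*449^1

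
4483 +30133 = 34616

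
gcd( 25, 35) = 5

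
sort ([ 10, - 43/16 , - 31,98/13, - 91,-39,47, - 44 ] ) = [ - 91, - 44, - 39, - 31,  -  43/16,98/13,10 , 47] 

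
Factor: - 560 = - 2^4*5^1 *7^1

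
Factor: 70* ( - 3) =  - 2^1*3^1*5^1 * 7^1=- 210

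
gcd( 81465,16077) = 3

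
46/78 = 23/39 = 0.59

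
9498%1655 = 1223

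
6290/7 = 898 + 4/7  =  898.57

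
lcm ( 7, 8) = 56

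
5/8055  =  1/1611 =0.00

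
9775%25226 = 9775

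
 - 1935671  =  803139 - 2738810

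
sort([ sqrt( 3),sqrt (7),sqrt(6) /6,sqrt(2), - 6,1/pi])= [  -  6, 1/pi, sqrt( 6)/6,  sqrt( 2),sqrt( 3 ),sqrt( 7)] 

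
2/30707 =2/30707  =  0.00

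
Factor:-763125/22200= - 2^ (-3)*5^2 *11^1=- 275/8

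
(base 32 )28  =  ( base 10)72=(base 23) 33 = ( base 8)110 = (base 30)2c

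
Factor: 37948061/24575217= 3^( - 1 ) * 17^( - 1 )*31^1*481867^( - 1)*1224131^1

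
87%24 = 15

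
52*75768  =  3939936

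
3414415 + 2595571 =6009986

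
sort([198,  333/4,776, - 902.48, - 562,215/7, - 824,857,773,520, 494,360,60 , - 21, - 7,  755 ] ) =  [-902.48, - 824, - 562, - 21, - 7, 215/7,60,333/4,198, 360, 494 , 520, 755,773,776, 857]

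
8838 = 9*982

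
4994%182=80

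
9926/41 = 9926/41 = 242.10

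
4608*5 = 23040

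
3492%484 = 104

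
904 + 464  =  1368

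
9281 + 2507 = 11788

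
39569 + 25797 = 65366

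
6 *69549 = 417294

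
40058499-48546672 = -8488173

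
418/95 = 4 + 2/5 =4.40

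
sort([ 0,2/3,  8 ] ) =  [0, 2/3 , 8]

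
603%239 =125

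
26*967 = 25142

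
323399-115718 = 207681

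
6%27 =6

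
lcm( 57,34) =1938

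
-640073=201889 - 841962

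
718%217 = 67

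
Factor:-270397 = - 59^1*4583^1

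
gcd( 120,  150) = 30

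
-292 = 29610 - 29902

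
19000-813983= - 794983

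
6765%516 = 57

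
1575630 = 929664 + 645966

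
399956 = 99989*4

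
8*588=4704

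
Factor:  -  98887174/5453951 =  - 2^1*179^( - 1)*751^1*30469^ (-1 )*65837^1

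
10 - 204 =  - 194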